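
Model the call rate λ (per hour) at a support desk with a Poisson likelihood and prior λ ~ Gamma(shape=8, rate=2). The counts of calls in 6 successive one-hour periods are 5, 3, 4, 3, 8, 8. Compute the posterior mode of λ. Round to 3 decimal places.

λ̂_MAP = 4.750

Σxᵢ = 5+3+4+3+8+8 = 31, with n = 6.
Posterior ∝ λ^7e^(−2λ) · λ^31e^(−6λ) = λ^38e^(−8λ), i.e. Gamma(shape=39, rate=8).
The mode of a Gamma(a, b) with a ≥ 1 (shape–rate) is (a−1)/b = 38/8 ≈ 4.750.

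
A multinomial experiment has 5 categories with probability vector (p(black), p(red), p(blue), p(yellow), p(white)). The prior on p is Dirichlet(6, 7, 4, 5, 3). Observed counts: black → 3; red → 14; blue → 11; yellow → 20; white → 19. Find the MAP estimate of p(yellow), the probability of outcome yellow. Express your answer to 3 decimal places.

The posterior is Dirichlet(αᵢ + nᵢ) = Dirichlet(9, 21, 15, 25, 22).
For a Dirichlet(a₁,…,a_K) with all aᵢ > 1, the mode has j-th component (aⱼ − 1)/(Σaᵢ − K).
Here Σaᵢ = 92 and K = 5, so p(yellow) = (25 − 1)/(92 − 5) = 24/87 ≈ 0.276.

MAP estimate of p(yellow) = 0.276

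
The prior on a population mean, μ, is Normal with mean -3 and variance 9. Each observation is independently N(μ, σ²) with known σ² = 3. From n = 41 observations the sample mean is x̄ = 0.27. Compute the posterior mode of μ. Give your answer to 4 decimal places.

n = 41, x̄ = 0.27.
For a Normal prior and Normal likelihood with known variance, the posterior is Normal; its mode equals its mean, the precision-weighted average.
Prior precision 1/σ₀² = 1/9; data precision n/σ² = 41/3.
μ̂ = ((1/9)·(-3) + (41/3)·0.27) / (1/9 + 41/3) = (1007/300)/(124/9) = 3021/12400 ≈ 0.2436.

μ̂_MAP = 0.2436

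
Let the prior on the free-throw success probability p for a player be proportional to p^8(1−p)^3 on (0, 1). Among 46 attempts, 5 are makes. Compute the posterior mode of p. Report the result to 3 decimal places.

p̂_MAP = 0.228

The prior density ∝ p^8(1−p)^3 is the kernel of Beta(9, 4).
Data: 5 successes in 46 trials. The binomial likelihood contributes p^5(1−p)^41, so the posterior is Beta(9+5, 4+41) = Beta(14, 45).
For Beta(a, b) with a, b > 1 the mode is (a−1)/(a+b−2) = 13/57 ≈ 0.228.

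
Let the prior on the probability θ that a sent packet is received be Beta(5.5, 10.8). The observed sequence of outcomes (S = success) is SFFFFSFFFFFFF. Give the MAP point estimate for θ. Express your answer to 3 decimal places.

Prior: Beta(5.5, 10.8).
Data: 2 successes in 13 trials (from the sequence). The binomial likelihood contributes θ^2(1−θ)^11, so the posterior is Beta(5.5+2, 10.8+11) = Beta(7.5, 21.8).
For Beta(a, b) with a, b > 1 the mode is (a−1)/(a+b−2) = 6.5/27.3 ≈ 0.238.

θ̂_MAP = 0.238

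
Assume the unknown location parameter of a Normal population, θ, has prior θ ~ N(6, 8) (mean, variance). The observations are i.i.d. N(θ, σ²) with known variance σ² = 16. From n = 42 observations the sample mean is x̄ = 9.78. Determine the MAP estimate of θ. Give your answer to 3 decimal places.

n = 42, x̄ = 9.78.
For a Normal prior and Normal likelihood with known variance, the posterior is Normal; its mode equals its mean, the precision-weighted average.
Prior precision 1/σ₀² = 1/8 = 0.125; data precision n/σ² = 42/16 = 2.625.
θ̂ = (0.125·6 + 2.625·9.78) / (0.125 + 2.625) = 26.4225/2.75 = 10569/1100 ≈ 9.608.

θ̂_MAP = 9.608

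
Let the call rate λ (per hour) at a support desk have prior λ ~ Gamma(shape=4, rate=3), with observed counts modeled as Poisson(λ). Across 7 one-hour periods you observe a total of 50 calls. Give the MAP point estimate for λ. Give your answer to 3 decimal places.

Σxᵢ = 50, n = 7.
Posterior ∝ λ^3e^(−3λ) · λ^50e^(−7λ) = λ^53e^(−10λ), i.e. Gamma(shape=54, rate=10).
The mode of a Gamma(a, b) with a ≥ 1 (shape–rate) is (a−1)/b = 53/10 ≈ 5.300.

λ̂_MAP = 5.300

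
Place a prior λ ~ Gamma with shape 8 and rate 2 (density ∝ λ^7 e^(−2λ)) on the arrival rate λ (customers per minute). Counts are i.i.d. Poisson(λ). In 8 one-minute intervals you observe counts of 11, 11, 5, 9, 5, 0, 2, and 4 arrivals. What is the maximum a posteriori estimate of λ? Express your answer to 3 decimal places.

Σxᵢ = 11+11+5+9+5+0+2+4 = 47, with n = 8.
Posterior ∝ λ^7e^(−2λ) · λ^47e^(−8λ) = λ^54e^(−10λ), i.e. Gamma(shape=55, rate=10).
The mode of a Gamma(a, b) with a ≥ 1 (shape–rate) is (a−1)/b = 54/10 ≈ 5.400.

λ̂_MAP = 5.400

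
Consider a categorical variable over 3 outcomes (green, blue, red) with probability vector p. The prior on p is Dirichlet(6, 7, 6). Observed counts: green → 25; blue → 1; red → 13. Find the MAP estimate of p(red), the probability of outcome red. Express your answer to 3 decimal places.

The posterior is Dirichlet(αᵢ + nᵢ) = Dirichlet(31, 8, 19).
For a Dirichlet(a₁,…,a_K) with all aᵢ > 1, the mode has j-th component (aⱼ − 1)/(Σaᵢ − K).
Here Σaᵢ = 58 and K = 3, so p(red) = (19 − 1)/(58 − 3) = 18/55 ≈ 0.327.

MAP estimate of p(red) = 0.327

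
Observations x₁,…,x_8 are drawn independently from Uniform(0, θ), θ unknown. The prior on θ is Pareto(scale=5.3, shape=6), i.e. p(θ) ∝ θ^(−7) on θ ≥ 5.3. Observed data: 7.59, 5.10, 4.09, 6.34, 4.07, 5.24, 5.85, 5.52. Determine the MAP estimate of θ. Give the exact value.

θ̂_MAP = 7.59

The Uniform(0, θ) likelihood is θ^(−n) for θ ≥ max(xᵢ), zero otherwise. Here max(xᵢ) = 7.59.
Posterior ∝ θ^(−7) · θ^(−8) = θ^(−15) on θ ≥ max(5.3, 7.59) = 7.59.
This density is strictly decreasing in θ, so the posterior mode lies at the lower boundary of the support.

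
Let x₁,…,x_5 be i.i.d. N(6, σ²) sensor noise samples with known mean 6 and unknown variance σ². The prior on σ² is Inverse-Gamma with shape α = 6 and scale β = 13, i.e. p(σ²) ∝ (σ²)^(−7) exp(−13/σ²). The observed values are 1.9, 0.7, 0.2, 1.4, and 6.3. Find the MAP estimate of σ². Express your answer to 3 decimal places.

σ̂²_MAP = 6.621

Sum of squared deviations about the known mean: SS = (1.9−6)² + (0.7−6)² + (0.2−6)² + (1.4−6)² + (6.3−6)² = 99.79.
The Normal likelihood contributes (σ²)^(−n/2) exp(−SS/(2σ²)), so the posterior is Inverse-Gamma(α + n/2, β + SS/2) = Inverse-Gamma(8.5, 62.895).
The mode of Inverse-Gamma(a, b) is b/(a+1) = 62.895/9.5 ≈ 6.621.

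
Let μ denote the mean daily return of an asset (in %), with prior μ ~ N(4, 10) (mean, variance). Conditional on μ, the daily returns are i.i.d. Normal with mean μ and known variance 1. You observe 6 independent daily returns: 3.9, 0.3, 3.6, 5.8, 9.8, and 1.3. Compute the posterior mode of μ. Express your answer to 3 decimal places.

μ̂_MAP = 4.115

n = 6; x̄ = (3.9 + 0.3 + 3.6 + 5.8 + 9.8 + 1.3)/6 = 24.7/6 = 247/60 ≈ 4.1167.
For a Normal prior and Normal likelihood with known variance, the posterior is Normal; its mode equals its mean, the precision-weighted average.
Prior precision 1/σ₀² = 1/10 = 0.1; data precision n/σ² = 6/1 = 6.
μ̂ = (0.1·4 + 6·(247/60)) / (0.1 + 6) = 25.1/6.1 = 251/61 ≈ 4.115.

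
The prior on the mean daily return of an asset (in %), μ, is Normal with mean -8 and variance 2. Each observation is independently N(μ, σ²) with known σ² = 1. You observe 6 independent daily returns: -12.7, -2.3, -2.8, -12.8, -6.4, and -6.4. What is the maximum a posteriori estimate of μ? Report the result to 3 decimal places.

n = 6; x̄ = ((-12.7) + (-2.3) + (-2.8) + (-12.8) + (-6.4) + (-6.4))/6 = -43.4/6 = -217/30 ≈ -7.2333.
For a Normal prior and Normal likelihood with known variance, the posterior is Normal; its mode equals its mean, the precision-weighted average.
Prior precision 1/σ₀² = 1/2 = 0.5; data precision n/σ² = 6/1 = 6.
μ̂ = (0.5·(-8) + 6·(-217/30)) / (0.5 + 6) = (-47.4)/6.5 = -474/65 ≈ -7.292.

μ̂_MAP = -7.292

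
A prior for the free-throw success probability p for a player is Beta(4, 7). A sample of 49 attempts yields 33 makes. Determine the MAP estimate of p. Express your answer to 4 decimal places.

p̂_MAP = 0.6207

Prior: Beta(4, 7).
Data: 33 successes in 49 trials. The binomial likelihood contributes p^33(1−p)^16, so the posterior is Beta(4+33, 7+16) = Beta(37, 23).
For Beta(a, b) with a, b > 1 the mode is (a−1)/(a+b−2) = 36/58 ≈ 0.6207.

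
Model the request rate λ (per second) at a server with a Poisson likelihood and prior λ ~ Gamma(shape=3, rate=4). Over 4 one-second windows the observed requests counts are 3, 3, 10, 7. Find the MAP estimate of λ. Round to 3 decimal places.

Σxᵢ = 3+3+10+7 = 23, with n = 4.
Posterior ∝ λ^2e^(−4λ) · λ^23e^(−4λ) = λ^25e^(−8λ), i.e. Gamma(shape=26, rate=8).
The mode of a Gamma(a, b) with a ≥ 1 (shape–rate) is (a−1)/b = 25/8 ≈ 3.125.

λ̂_MAP = 3.125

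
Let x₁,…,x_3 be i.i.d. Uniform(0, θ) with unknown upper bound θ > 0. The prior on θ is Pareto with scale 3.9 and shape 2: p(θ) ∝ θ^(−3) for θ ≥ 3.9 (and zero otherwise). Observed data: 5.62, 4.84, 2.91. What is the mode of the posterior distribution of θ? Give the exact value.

θ̂_MAP = 5.62

The Uniform(0, θ) likelihood is θ^(−n) for θ ≥ max(xᵢ), zero otherwise. Here max(xᵢ) = 5.62.
Posterior ∝ θ^(−3) · θ^(−3) = θ^(−6) on θ ≥ max(3.9, 5.62) = 5.62.
This density is strictly decreasing in θ, so the posterior mode lies at the lower boundary of the support.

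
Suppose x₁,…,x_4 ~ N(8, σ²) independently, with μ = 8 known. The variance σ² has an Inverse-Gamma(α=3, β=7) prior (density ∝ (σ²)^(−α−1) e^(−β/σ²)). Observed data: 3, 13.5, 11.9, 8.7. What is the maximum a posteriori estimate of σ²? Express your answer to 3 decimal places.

Sum of squared deviations about the known mean: SS = (3−8)² + (13.5−8)² + (11.9−8)² + (8.7−8)² = 70.95.
The Normal likelihood contributes (σ²)^(−n/2) exp(−SS/(2σ²)), so the posterior is Inverse-Gamma(α + n/2, β + SS/2) = Inverse-Gamma(5, 42.475).
The mode of Inverse-Gamma(a, b) is b/(a+1) = 42.475/6 ≈ 7.079.

σ̂²_MAP = 7.079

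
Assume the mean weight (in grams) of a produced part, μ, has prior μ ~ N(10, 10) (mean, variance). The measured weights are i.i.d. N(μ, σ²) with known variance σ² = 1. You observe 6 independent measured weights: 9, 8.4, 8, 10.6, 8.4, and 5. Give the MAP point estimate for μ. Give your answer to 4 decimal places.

n = 6; x̄ = (9 + 8.4 + 8 + 10.6 + 8.4 + 5)/6 = 49.4/6 = 247/30 ≈ 8.2333.
For a Normal prior and Normal likelihood with known variance, the posterior is Normal; its mode equals its mean, the precision-weighted average.
Prior precision 1/σ₀² = 1/10 = 0.1; data precision n/σ² = 6/1 = 6.
μ̂ = (0.1·10 + 6·(247/30)) / (0.1 + 6) = 50.4/6.1 = 504/61 ≈ 8.2623.

μ̂_MAP = 8.2623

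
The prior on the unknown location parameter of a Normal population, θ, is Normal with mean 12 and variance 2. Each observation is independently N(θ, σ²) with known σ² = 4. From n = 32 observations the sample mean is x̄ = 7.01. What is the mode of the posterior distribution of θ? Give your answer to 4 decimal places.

n = 32, x̄ = 7.01.
For a Normal prior and Normal likelihood with known variance, the posterior is Normal; its mode equals its mean, the precision-weighted average.
Prior precision 1/σ₀² = 1/2 = 0.5; data precision n/σ² = 32/4 = 8.
θ̂ = (0.5·12 + 8·7.01) / (0.5 + 8) = 62.08/8.5 = 3104/425 ≈ 7.3035.

θ̂_MAP = 7.3035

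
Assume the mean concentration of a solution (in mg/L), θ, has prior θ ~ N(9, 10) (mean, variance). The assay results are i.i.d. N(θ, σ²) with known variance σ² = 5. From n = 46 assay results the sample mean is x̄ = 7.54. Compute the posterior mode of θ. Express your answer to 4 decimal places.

θ̂_MAP = 7.5557

n = 46, x̄ = 7.54.
For a Normal prior and Normal likelihood with known variance, the posterior is Normal; its mode equals its mean, the precision-weighted average.
Prior precision 1/σ₀² = 1/10 = 0.1; data precision n/σ² = 46/5 = 9.2.
θ̂ = (0.1·9 + 9.2·7.54) / (0.1 + 9.2) = 70.268/9.3 = 17567/2325 ≈ 7.5557.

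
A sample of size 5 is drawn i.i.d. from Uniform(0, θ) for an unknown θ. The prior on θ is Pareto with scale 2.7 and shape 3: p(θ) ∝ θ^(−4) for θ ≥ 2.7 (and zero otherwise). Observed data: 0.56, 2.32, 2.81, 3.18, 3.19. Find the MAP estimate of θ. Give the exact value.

θ̂_MAP = 3.19

The Uniform(0, θ) likelihood is θ^(−n) for θ ≥ max(xᵢ), zero otherwise. Here max(xᵢ) = 3.19.
Posterior ∝ θ^(−4) · θ^(−5) = θ^(−9) on θ ≥ max(2.7, 3.19) = 3.19.
This density is strictly decreasing in θ, so the posterior mode lies at the lower boundary of the support.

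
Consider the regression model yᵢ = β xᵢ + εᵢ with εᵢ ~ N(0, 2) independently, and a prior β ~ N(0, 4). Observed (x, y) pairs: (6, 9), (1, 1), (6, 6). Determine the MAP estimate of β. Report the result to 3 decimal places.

log p(β | y) = −Σ(yᵢ − βxᵢ)²/(2·2) − β²/(2·4) + const.
Setting the derivative to zero: Σxᵢ(yᵢ − βxᵢ)/2 − β/4 = 0, so β = Σxᵢyᵢ / (Σxᵢ² + σ²/τ²).
Σxᵢyᵢ = 6·9 + 1·1 + 6·6 = 91; Σxᵢ² = 73; σ²/τ² = 0.5.
β̂_MAP = 91 / (73 + 0.5) = 91/73.5 ≈ 1.238.

β̂_MAP = 1.238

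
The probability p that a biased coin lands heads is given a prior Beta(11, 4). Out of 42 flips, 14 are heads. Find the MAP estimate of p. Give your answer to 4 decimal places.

p̂_MAP = 0.4364

Prior: Beta(11, 4).
Data: 14 successes in 42 trials. The binomial likelihood contributes p^14(1−p)^28, so the posterior is Beta(11+14, 4+28) = Beta(25, 32).
For Beta(a, b) with a, b > 1 the mode is (a−1)/(a+b−2) = 24/55 ≈ 0.4364.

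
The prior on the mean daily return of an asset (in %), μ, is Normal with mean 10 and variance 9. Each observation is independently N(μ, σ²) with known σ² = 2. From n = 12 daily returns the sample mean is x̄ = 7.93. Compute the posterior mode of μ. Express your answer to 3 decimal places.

n = 12, x̄ = 7.93.
For a Normal prior and Normal likelihood with known variance, the posterior is Normal; its mode equals its mean, the precision-weighted average.
Prior precision 1/σ₀² = 1/9; data precision n/σ² = 12/2 = 6.
μ̂ = ((1/9)·10 + 6·7.93) / (1/9 + 6) = (21911/450)/(55/9) = 21911/2750 ≈ 7.968.

μ̂_MAP = 7.968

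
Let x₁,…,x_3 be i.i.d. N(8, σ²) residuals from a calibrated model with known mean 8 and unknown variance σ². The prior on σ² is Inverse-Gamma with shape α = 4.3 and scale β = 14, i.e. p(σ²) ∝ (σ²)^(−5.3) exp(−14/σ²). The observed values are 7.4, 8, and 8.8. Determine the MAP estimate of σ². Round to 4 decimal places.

σ̂²_MAP = 2.1324

Sum of squared deviations about the known mean: SS = (7.4−8)² + (8−8)² + (8.8−8)² = 1.
The Normal likelihood contributes (σ²)^(−n/2) exp(−SS/(2σ²)), so the posterior is Inverse-Gamma(α + n/2, β + SS/2) = Inverse-Gamma(5.8, 14.5).
The mode of Inverse-Gamma(a, b) is b/(a+1) = 14.5/6.8 ≈ 2.1324.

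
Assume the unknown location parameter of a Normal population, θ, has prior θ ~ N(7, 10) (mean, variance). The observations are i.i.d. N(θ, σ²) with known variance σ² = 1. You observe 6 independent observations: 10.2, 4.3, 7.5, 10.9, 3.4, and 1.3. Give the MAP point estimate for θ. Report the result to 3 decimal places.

n = 6; x̄ = (10.2 + 4.3 + 7.5 + 10.9 + 3.4 + 1.3)/6 = 37.6/6 = 94/15 ≈ 6.2667.
For a Normal prior and Normal likelihood with known variance, the posterior is Normal; its mode equals its mean, the precision-weighted average.
Prior precision 1/σ₀² = 1/10 = 0.1; data precision n/σ² = 6/1 = 6.
θ̂ = (0.1·7 + 6·(94/15)) / (0.1 + 6) = 38.3/6.1 = 383/61 ≈ 6.279.

θ̂_MAP = 6.279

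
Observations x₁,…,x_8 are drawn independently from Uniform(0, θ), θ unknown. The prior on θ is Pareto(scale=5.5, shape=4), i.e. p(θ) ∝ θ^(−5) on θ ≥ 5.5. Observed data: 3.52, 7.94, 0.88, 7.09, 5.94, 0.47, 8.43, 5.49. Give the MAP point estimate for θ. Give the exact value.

The Uniform(0, θ) likelihood is θ^(−n) for θ ≥ max(xᵢ), zero otherwise. Here max(xᵢ) = 8.43.
Posterior ∝ θ^(−5) · θ^(−8) = θ^(−13) on θ ≥ max(5.5, 8.43) = 8.43.
This density is strictly decreasing in θ, so the posterior mode lies at the lower boundary of the support.

θ̂_MAP = 8.43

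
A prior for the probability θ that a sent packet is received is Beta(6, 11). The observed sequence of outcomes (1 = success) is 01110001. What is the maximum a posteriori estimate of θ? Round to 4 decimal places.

θ̂_MAP = 0.3913

Prior: Beta(6, 11).
Data: 4 successes in 8 trials (from the sequence). The binomial likelihood contributes θ^4(1−θ)^4, so the posterior is Beta(6+4, 11+4) = Beta(10, 15).
For Beta(a, b) with a, b > 1 the mode is (a−1)/(a+b−2) = 9/23 ≈ 0.3913.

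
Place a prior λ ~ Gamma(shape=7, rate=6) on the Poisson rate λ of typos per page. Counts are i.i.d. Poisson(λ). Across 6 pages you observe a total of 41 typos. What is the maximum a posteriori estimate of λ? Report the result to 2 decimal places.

λ̂_MAP = 3.92

Σxᵢ = 41, n = 6.
Posterior ∝ λ^6e^(−6λ) · λ^41e^(−6λ) = λ^47e^(−12λ), i.e. Gamma(shape=48, rate=12).
The mode of a Gamma(a, b) with a ≥ 1 (shape–rate) is (a−1)/b = 47/12 ≈ 3.92.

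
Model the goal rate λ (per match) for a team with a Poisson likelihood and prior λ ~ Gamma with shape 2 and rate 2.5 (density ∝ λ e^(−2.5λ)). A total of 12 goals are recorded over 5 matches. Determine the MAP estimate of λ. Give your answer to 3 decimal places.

λ̂_MAP = 1.733

Σxᵢ = 12, n = 5.
Posterior ∝ λe^(−2.5λ) · λ^12e^(−5λ) = λ^13e^(−7.5λ), i.e. Gamma(shape=14, rate=7.5).
The mode of a Gamma(a, b) with a ≥ 1 (shape–rate) is (a−1)/b = 13/7.5 ≈ 1.733.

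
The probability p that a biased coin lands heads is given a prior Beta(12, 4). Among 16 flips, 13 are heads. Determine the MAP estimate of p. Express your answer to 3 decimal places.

p̂_MAP = 0.800

Prior: Beta(12, 4).
Data: 13 successes in 16 trials. The binomial likelihood contributes p^13(1−p)^3, so the posterior is Beta(12+13, 4+3) = Beta(25, 7).
For Beta(a, b) with a, b > 1 the mode is (a−1)/(a+b−2) = 24/30 ≈ 0.800.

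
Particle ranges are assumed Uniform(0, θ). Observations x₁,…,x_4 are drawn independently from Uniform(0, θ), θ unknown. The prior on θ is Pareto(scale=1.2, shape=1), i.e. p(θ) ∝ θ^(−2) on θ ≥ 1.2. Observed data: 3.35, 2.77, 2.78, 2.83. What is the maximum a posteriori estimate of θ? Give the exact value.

θ̂_MAP = 3.35

The Uniform(0, θ) likelihood is θ^(−n) for θ ≥ max(xᵢ), zero otherwise. Here max(xᵢ) = 3.35.
Posterior ∝ θ^(−2) · θ^(−4) = θ^(−6) on θ ≥ max(1.2, 3.35) = 3.35.
This density is strictly decreasing in θ, so the posterior mode lies at the lower boundary of the support.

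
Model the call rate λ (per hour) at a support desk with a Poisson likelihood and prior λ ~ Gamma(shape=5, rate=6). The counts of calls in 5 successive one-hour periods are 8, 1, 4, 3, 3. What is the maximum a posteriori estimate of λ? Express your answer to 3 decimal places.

λ̂_MAP = 2.091

Σxᵢ = 8+1+4+3+3 = 19, with n = 5.
Posterior ∝ λ^4e^(−6λ) · λ^19e^(−5λ) = λ^23e^(−11λ), i.e. Gamma(shape=24, rate=11).
The mode of a Gamma(a, b) with a ≥ 1 (shape–rate) is (a−1)/b = 23/11 ≈ 2.091.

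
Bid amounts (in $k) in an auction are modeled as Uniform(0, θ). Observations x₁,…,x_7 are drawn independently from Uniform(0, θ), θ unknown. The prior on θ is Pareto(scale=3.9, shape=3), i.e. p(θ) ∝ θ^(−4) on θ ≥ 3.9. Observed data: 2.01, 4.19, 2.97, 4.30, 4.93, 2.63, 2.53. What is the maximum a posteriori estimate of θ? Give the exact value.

The Uniform(0, θ) likelihood is θ^(−n) for θ ≥ max(xᵢ), zero otherwise. Here max(xᵢ) = 4.93.
Posterior ∝ θ^(−4) · θ^(−7) = θ^(−11) on θ ≥ max(3.9, 4.93) = 4.93.
This density is strictly decreasing in θ, so the posterior mode lies at the lower boundary of the support.

θ̂_MAP = 4.93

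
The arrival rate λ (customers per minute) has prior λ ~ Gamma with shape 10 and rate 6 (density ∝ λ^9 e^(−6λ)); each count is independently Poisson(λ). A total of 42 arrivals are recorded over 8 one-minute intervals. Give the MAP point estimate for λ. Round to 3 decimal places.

λ̂_MAP = 3.643

Σxᵢ = 42, n = 8.
Posterior ∝ λ^9e^(−6λ) · λ^42e^(−8λ) = λ^51e^(−14λ), i.e. Gamma(shape=52, rate=14).
The mode of a Gamma(a, b) with a ≥ 1 (shape–rate) is (a−1)/b = 51/14 ≈ 3.643.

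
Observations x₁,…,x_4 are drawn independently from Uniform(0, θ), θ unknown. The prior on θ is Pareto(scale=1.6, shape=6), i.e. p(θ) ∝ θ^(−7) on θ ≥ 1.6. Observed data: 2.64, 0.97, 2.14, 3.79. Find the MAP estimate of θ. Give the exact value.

The Uniform(0, θ) likelihood is θ^(−n) for θ ≥ max(xᵢ), zero otherwise. Here max(xᵢ) = 3.79.
Posterior ∝ θ^(−7) · θ^(−4) = θ^(−11) on θ ≥ max(1.6, 3.79) = 3.79.
This density is strictly decreasing in θ, so the posterior mode lies at the lower boundary of the support.

θ̂_MAP = 3.79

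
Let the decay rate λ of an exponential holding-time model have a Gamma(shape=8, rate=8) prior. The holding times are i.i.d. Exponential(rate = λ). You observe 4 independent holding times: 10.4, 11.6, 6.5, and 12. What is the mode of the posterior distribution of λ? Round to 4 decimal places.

λ̂_MAP = 0.2268

The Exponential(rate=λ) likelihood is ∝ λ^n e^(−λΣtᵢ). Here n = 4 and Σtᵢ = 10.4 + 11.6 + 6.5 + 12 = 40.5.
Posterior ∝ λ^7e^(−8λ) · λ^4e^(−40.5λ) = λ^11e^(−48.5λ), i.e. Gamma(12, 48.5).
Mode = (a−1)/b = 11/48.5 ≈ 0.2268.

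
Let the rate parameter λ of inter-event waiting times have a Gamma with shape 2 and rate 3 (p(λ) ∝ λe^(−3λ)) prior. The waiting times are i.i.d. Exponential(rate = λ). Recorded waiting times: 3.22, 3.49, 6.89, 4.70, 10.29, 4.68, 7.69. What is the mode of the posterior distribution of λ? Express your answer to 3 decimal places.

The Exponential(rate=λ) likelihood is ∝ λ^n e^(−λΣtᵢ). Here n = 7 and Σtᵢ = 3.22 + 3.49 + 6.89 + 4.70 + 10.29 + 4.68 + 7.69 = 40.96.
Posterior ∝ λe^(−3λ) · λ^7e^(−40.96λ) = λ^8e^(−43.96λ), i.e. Gamma(9, 43.96).
Mode = (a−1)/b = 8/43.96 ≈ 0.182.

λ̂_MAP = 0.182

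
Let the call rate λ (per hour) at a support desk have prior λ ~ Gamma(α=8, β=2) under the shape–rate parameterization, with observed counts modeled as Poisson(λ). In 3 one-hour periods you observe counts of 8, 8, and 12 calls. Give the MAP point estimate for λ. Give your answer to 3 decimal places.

λ̂_MAP = 7.000

Σxᵢ = 8+8+12 = 28, with n = 3.
Posterior ∝ λ^7e^(−2λ) · λ^28e^(−3λ) = λ^35e^(−5λ), i.e. Gamma(shape=36, rate=5).
The mode of a Gamma(a, b) with a ≥ 1 (shape–rate) is (a−1)/b = 35/5 ≈ 7.000.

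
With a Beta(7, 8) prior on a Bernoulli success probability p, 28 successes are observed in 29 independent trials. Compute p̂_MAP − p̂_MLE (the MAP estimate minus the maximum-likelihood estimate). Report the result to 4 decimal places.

MAP − MLE = -0.1560

Posterior is Beta(35, 9); MAP = (35−1)/(44−2) = 34/42 ≈ 0.80952.
MLE ignores the prior: p̂_MLE = k/n = 28/29 ≈ 0.96552.
Difference = 34/42 − 28/29 = -95/609 ≈ -0.1560.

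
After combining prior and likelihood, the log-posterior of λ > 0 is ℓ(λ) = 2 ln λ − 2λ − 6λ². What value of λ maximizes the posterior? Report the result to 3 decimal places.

ℓ'(λ) = 2/λ − 2 − 12λ. Setting this to zero and multiplying by λ: 12λ² + 2λ − 2 = 0.
λ = (−2 + √(2² + 4·12·2)) / (2·12) = (−2 + √100) / 24 = (−2 + 10)/24 = 1/3.
ℓ''(λ) = −2/λ² − 12 < 0, confirming a maximum.

λ̂_MAP = 0.333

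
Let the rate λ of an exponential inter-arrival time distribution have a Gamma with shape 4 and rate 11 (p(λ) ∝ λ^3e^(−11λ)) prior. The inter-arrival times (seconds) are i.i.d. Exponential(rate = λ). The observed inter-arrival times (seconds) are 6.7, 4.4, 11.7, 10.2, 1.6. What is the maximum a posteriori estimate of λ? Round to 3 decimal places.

λ̂_MAP = 0.175

The Exponential(rate=λ) likelihood is ∝ λ^n e^(−λΣtᵢ). Here n = 5 and Σtᵢ = 6.7 + 4.4 + 11.7 + 10.2 + 1.6 = 34.6.
Posterior ∝ λ^3e^(−11λ) · λ^5e^(−34.6λ) = λ^8e^(−45.6λ), i.e. Gamma(9, 45.6).
Mode = (a−1)/b = 8/45.6 ≈ 0.175.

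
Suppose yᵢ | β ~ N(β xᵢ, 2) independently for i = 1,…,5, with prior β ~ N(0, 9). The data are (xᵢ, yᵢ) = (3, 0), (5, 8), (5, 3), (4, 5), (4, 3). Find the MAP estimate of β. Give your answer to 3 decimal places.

β̂_MAP = 0.954

log p(β | y) = −Σ(yᵢ − βxᵢ)²/(2·2) − β²/(2·9) + const.
Setting the derivative to zero: Σxᵢ(yᵢ − βxᵢ)/2 − β/9 = 0, so β = Σxᵢyᵢ / (Σxᵢ² + σ²/τ²).
Σxᵢyᵢ = 3·0 + 5·8 + 5·3 + 4·5 + 4·3 = 87; Σxᵢ² = 91; σ²/τ² = 2/9.
β̂_MAP = 87 / (91 + 2/9) = 87/(821/9) = 783/821 ≈ 0.954.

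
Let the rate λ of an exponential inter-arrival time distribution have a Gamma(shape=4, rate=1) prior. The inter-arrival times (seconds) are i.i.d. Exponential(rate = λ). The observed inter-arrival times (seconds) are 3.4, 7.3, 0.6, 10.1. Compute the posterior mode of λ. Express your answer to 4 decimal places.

λ̂_MAP = 0.3125

The Exponential(rate=λ) likelihood is ∝ λ^n e^(−λΣtᵢ). Here n = 4 and Σtᵢ = 3.4 + 7.3 + 0.6 + 10.1 = 21.4.
Posterior ∝ λ^3e^(−1λ) · λ^4e^(−21.4λ) = λ^7e^(−22.4λ), i.e. Gamma(8, 22.4).
Mode = (a−1)/b = 7/22.4 ≈ 0.3125.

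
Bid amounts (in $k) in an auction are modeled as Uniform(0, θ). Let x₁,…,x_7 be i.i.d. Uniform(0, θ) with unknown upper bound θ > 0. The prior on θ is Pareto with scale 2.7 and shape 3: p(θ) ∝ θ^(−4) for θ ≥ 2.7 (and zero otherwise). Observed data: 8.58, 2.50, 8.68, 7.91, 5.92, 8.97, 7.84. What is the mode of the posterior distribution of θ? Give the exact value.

The Uniform(0, θ) likelihood is θ^(−n) for θ ≥ max(xᵢ), zero otherwise. Here max(xᵢ) = 8.97.
Posterior ∝ θ^(−4) · θ^(−7) = θ^(−11) on θ ≥ max(2.7, 8.97) = 8.97.
This density is strictly decreasing in θ, so the posterior mode lies at the lower boundary of the support.

θ̂_MAP = 8.97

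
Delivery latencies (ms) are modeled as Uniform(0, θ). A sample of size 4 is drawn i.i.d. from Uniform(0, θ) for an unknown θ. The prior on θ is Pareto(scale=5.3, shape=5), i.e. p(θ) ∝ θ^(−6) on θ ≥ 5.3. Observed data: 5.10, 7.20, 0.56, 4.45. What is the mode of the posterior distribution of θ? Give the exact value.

θ̂_MAP = 7.20

The Uniform(0, θ) likelihood is θ^(−n) for θ ≥ max(xᵢ), zero otherwise. Here max(xᵢ) = 7.20.
Posterior ∝ θ^(−6) · θ^(−4) = θ^(−10) on θ ≥ max(5.3, 7.20) = 7.20.
This density is strictly decreasing in θ, so the posterior mode lies at the lower boundary of the support.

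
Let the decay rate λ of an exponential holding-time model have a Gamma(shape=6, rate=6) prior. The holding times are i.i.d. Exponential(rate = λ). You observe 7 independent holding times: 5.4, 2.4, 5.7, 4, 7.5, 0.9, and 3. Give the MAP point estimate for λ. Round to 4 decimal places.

The Exponential(rate=λ) likelihood is ∝ λ^n e^(−λΣtᵢ). Here n = 7 and Σtᵢ = 5.4 + 2.4 + 5.7 + 4 + 7.5 + 0.9 + 3 = 28.9.
Posterior ∝ λ^5e^(−6λ) · λ^7e^(−28.9λ) = λ^12e^(−34.9λ), i.e. Gamma(13, 34.9).
Mode = (a−1)/b = 12/34.9 ≈ 0.3438.

λ̂_MAP = 0.3438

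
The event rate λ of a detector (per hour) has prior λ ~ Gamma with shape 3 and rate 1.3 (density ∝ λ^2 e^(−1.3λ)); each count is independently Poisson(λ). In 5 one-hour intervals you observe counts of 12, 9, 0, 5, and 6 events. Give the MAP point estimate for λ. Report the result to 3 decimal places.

λ̂_MAP = 5.397

Σxᵢ = 12+9+0+5+6 = 32, with n = 5.
Posterior ∝ λ^2e^(−1.3λ) · λ^32e^(−5λ) = λ^34e^(−6.3λ), i.e. Gamma(shape=35, rate=6.3).
The mode of a Gamma(a, b) with a ≥ 1 (shape–rate) is (a−1)/b = 34/6.3 ≈ 5.397.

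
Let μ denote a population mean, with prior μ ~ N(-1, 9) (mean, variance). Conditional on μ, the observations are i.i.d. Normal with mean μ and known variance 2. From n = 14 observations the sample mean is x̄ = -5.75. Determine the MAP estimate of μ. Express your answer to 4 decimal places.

μ̂_MAP = -5.6758

n = 14, x̄ = -5.75.
For a Normal prior and Normal likelihood with known variance, the posterior is Normal; its mode equals its mean, the precision-weighted average.
Prior precision 1/σ₀² = 1/9; data precision n/σ² = 14/2 = 7.
μ̂ = ((1/9)·(-1) + 7·(-5.75)) / (1/9 + 7) = (-1453/36)/(64/9) = -5.67578125 ≈ -5.6758.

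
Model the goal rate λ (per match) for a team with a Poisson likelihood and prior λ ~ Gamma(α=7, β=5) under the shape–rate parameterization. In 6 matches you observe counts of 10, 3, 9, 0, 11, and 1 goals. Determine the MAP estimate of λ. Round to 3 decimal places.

Σxᵢ = 10+3+9+0+11+1 = 34, with n = 6.
Posterior ∝ λ^6e^(−5λ) · λ^34e^(−6λ) = λ^40e^(−11λ), i.e. Gamma(shape=41, rate=11).
The mode of a Gamma(a, b) with a ≥ 1 (shape–rate) is (a−1)/b = 40/11 ≈ 3.636.

λ̂_MAP = 3.636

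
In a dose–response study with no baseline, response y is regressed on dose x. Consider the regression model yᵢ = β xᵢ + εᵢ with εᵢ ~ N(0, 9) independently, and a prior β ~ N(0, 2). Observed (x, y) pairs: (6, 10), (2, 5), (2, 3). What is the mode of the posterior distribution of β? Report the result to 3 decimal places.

β̂_MAP = 1.567

log p(β | y) = −Σ(yᵢ − βxᵢ)²/(2·9) − β²/(2·2) + const.
Setting the derivative to zero: Σxᵢ(yᵢ − βxᵢ)/9 − β/2 = 0, so β = Σxᵢyᵢ / (Σxᵢ² + σ²/τ²).
Σxᵢyᵢ = 6·10 + 2·5 + 2·3 = 76; Σxᵢ² = 44; σ²/τ² = 4.5.
β̂_MAP = 76 / (44 + 4.5) = 76/48.5 ≈ 1.567.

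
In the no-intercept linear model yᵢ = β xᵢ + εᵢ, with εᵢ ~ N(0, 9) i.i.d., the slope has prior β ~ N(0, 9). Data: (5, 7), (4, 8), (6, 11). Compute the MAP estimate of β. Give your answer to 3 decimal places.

β̂_MAP = 1.705

log p(β | y) = −Σ(yᵢ − βxᵢ)²/(2·9) − β²/(2·9) + const.
Setting the derivative to zero: Σxᵢ(yᵢ − βxᵢ)/9 − β/9 = 0, so β = Σxᵢyᵢ / (Σxᵢ² + σ²/τ²).
Σxᵢyᵢ = 5·7 + 4·8 + 6·11 = 133; Σxᵢ² = 77; σ²/τ² = 1.
β̂_MAP = 133 / (77 + 1) = 133/78 ≈ 1.705.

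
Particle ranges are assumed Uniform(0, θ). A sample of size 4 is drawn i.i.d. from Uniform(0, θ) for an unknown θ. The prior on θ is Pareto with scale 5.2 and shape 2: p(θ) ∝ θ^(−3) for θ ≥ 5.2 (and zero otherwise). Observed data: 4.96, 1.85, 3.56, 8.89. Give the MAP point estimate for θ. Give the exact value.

θ̂_MAP = 8.89

The Uniform(0, θ) likelihood is θ^(−n) for θ ≥ max(xᵢ), zero otherwise. Here max(xᵢ) = 8.89.
Posterior ∝ θ^(−3) · θ^(−4) = θ^(−7) on θ ≥ max(5.2, 8.89) = 8.89.
This density is strictly decreasing in θ, so the posterior mode lies at the lower boundary of the support.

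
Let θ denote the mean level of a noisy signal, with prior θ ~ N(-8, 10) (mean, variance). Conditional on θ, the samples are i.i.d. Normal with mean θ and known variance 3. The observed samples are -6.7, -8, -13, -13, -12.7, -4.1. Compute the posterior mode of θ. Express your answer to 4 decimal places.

θ̂_MAP = -9.5079

n = 6; x̄ = ((-6.7) + (-8) + (-13) + (-13) + (-12.7) + (-4.1))/6 = -57.5/6 = -115/12 ≈ -9.5833.
For a Normal prior and Normal likelihood with known variance, the posterior is Normal; its mode equals its mean, the precision-weighted average.
Prior precision 1/σ₀² = 1/10 = 0.1; data precision n/σ² = 6/3 = 2.
θ̂ = (0.1·(-8) + 2·(-115/12)) / (0.1 + 2) = (-599/30)/2.1 = -599/63 ≈ -9.5079.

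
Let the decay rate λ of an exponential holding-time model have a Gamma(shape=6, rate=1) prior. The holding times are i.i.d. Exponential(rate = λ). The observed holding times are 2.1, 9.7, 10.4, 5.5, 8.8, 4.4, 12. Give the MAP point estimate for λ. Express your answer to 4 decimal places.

λ̂_MAP = 0.2226

The Exponential(rate=λ) likelihood is ∝ λ^n e^(−λΣtᵢ). Here n = 7 and Σtᵢ = 2.1 + 9.7 + 10.4 + 5.5 + 8.8 + 4.4 + 12 = 52.9.
Posterior ∝ λ^5e^(−1λ) · λ^7e^(−52.9λ) = λ^12e^(−53.9λ), i.e. Gamma(13, 53.9).
Mode = (a−1)/b = 12/53.9 ≈ 0.2226.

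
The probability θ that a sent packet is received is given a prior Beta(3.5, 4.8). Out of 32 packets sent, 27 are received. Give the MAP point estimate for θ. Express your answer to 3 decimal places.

Prior: Beta(3.5, 4.8).
Data: 27 successes in 32 trials. The binomial likelihood contributes θ^27(1−θ)^5, so the posterior is Beta(3.5+27, 4.8+5) = Beta(30.5, 9.8).
For Beta(a, b) with a, b > 1 the mode is (a−1)/(a+b−2) = 29.5/38.3 ≈ 0.770.

θ̂_MAP = 0.770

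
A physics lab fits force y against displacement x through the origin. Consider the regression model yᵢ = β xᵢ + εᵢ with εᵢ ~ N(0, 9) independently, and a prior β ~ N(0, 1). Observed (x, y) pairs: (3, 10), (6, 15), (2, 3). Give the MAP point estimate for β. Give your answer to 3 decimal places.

β̂_MAP = 2.172

log p(β | y) = −Σ(yᵢ − βxᵢ)²/(2·9) − β²/(2·1) + const.
Setting the derivative to zero: Σxᵢ(yᵢ − βxᵢ)/9 − β/1 = 0, so β = Σxᵢyᵢ / (Σxᵢ² + σ²/τ²).
Σxᵢyᵢ = 3·10 + 6·15 + 2·3 = 126; Σxᵢ² = 49; σ²/τ² = 9.
β̂_MAP = 126 / (49 + 9) = 126/58 ≈ 2.172.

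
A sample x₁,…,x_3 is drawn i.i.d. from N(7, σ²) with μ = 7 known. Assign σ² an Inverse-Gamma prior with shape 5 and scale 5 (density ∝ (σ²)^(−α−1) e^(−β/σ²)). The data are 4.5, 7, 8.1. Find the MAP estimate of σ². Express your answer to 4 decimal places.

Sum of squared deviations about the known mean: SS = (4.5−7)² + (7−7)² + (8.1−7)² = 7.46.
The Normal likelihood contributes (σ²)^(−n/2) exp(−SS/(2σ²)), so the posterior is Inverse-Gamma(α + n/2, β + SS/2) = Inverse-Gamma(6.5, 8.73).
The mode of Inverse-Gamma(a, b) is b/(a+1) = 8.73/7.5 ≈ 1.1640.

σ̂²_MAP = 1.1640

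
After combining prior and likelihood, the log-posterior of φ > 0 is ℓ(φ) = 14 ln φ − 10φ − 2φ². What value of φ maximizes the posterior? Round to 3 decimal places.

ℓ'(φ) = 14/φ − 10 − 4φ. Setting this to zero and multiplying by φ: 4φ² + 10φ − 14 = 0.
φ = (−10 + √(10² + 4·4·14)) / (2·4) = (−10 + √324) / 8 = (−10 + 18)/8 = 1.
ℓ''(φ) = −14/φ² − 4 < 0, confirming a maximum.

φ̂_MAP = 1.000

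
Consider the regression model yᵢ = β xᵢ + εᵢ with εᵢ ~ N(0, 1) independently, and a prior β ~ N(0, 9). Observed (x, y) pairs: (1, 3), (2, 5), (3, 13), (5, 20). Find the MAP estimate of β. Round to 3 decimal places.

log p(β | y) = −Σ(yᵢ − βxᵢ)²/(2·1) − β²/(2·9) + const.
Setting the derivative to zero: Σxᵢ(yᵢ − βxᵢ)/1 − β/9 = 0, so β = Σxᵢyᵢ / (Σxᵢ² + σ²/τ²).
Σxᵢyᵢ = 1·3 + 2·5 + 3·13 + 5·20 = 152; Σxᵢ² = 39; σ²/τ² = 1/9.
β̂_MAP = 152 / (39 + 1/9) = 152/(352/9) = 171/44 ≈ 3.886.

β̂_MAP = 3.886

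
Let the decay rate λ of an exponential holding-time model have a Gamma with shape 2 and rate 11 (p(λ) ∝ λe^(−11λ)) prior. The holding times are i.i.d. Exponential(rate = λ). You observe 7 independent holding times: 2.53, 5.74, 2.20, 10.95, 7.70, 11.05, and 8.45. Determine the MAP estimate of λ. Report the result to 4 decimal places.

λ̂_MAP = 0.1342

The Exponential(rate=λ) likelihood is ∝ λ^n e^(−λΣtᵢ). Here n = 7 and Σtᵢ = 2.53 + 5.74 + 2.20 + 10.95 + 7.70 + 11.05 + 8.45 = 48.62.
Posterior ∝ λe^(−11λ) · λ^7e^(−48.62λ) = λ^8e^(−59.62λ), i.e. Gamma(9, 59.62).
Mode = (a−1)/b = 8/59.62 ≈ 0.1342.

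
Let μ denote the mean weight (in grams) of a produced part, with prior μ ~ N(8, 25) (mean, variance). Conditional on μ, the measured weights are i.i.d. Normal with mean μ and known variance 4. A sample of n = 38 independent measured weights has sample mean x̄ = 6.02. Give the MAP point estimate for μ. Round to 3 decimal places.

μ̂_MAP = 6.028

n = 38, x̄ = 6.02.
For a Normal prior and Normal likelihood with known variance, the posterior is Normal; its mode equals its mean, the precision-weighted average.
Prior precision 1/σ₀² = 1/25 = 0.04; data precision n/σ² = 38/4 = 9.5.
μ̂ = (0.04·8 + 9.5·6.02) / (0.04 + 9.5) = 57.51/9.54 = 639/106 ≈ 6.028.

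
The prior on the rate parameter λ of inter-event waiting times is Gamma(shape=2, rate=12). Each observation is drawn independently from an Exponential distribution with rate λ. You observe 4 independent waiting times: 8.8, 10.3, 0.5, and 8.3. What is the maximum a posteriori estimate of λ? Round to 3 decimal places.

λ̂_MAP = 0.125

The Exponential(rate=λ) likelihood is ∝ λ^n e^(−λΣtᵢ). Here n = 4 and Σtᵢ = 8.8 + 10.3 + 0.5 + 8.3 = 27.9.
Posterior ∝ λe^(−12λ) · λ^4e^(−27.9λ) = λ^5e^(−39.9λ), i.e. Gamma(6, 39.9).
Mode = (a−1)/b = 5/39.9 ≈ 0.125.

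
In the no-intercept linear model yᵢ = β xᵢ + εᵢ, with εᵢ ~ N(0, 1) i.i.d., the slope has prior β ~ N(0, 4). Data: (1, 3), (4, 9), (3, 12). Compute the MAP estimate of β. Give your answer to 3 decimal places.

β̂_MAP = 2.857

log p(β | y) = −Σ(yᵢ − βxᵢ)²/(2·1) − β²/(2·4) + const.
Setting the derivative to zero: Σxᵢ(yᵢ − βxᵢ)/1 − β/4 = 0, so β = Σxᵢyᵢ / (Σxᵢ² + σ²/τ²).
Σxᵢyᵢ = 1·3 + 4·9 + 3·12 = 75; Σxᵢ² = 26; σ²/τ² = 0.25.
β̂_MAP = 75 / (26 + 0.25) = 75/26.25 ≈ 2.857.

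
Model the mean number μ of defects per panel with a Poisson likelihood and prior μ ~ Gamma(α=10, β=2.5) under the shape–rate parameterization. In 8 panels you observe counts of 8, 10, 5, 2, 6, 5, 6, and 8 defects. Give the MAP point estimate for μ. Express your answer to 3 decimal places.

μ̂_MAP = 5.619

Σxᵢ = 8+10+5+2+6+5+6+8 = 50, with n = 8.
Posterior ∝ μ^9e^(−2.5μ) · μ^50e^(−8μ) = μ^59e^(−10.5μ), i.e. Gamma(shape=60, rate=10.5).
The mode of a Gamma(a, b) with a ≥ 1 (shape–rate) is (a−1)/b = 59/10.5 ≈ 5.619.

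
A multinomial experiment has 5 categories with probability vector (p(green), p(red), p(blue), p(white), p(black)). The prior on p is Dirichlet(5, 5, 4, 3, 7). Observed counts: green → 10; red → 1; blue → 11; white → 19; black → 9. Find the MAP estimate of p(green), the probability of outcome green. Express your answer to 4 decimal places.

The posterior is Dirichlet(αᵢ + nᵢ) = Dirichlet(15, 6, 15, 22, 16).
For a Dirichlet(a₁,…,a_K) with all aᵢ > 1, the mode has j-th component (aⱼ − 1)/(Σaᵢ − K).
Here Σaᵢ = 74 and K = 5, so p(green) = (15 − 1)/(74 − 5) = 14/69 ≈ 0.2029.

MAP estimate of p(green) = 0.2029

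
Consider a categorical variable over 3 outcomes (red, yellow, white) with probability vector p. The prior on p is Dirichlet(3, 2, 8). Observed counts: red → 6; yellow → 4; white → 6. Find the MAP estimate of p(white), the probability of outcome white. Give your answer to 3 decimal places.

MAP estimate of p(white) = 0.500

The posterior is Dirichlet(αᵢ + nᵢ) = Dirichlet(9, 6, 14).
For a Dirichlet(a₁,…,a_K) with all aᵢ > 1, the mode has j-th component (aⱼ − 1)/(Σaᵢ − K).
Here Σaᵢ = 29 and K = 3, so p(white) = (14 − 1)/(29 − 3) = 13/26 ≈ 0.500.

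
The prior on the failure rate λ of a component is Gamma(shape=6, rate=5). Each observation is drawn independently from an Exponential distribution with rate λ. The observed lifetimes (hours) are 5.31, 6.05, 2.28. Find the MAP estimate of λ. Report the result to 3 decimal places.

The Exponential(rate=λ) likelihood is ∝ λ^n e^(−λΣtᵢ). Here n = 3 and Σtᵢ = 5.31 + 6.05 + 2.28 = 13.64.
Posterior ∝ λ^5e^(−5λ) · λ^3e^(−13.64λ) = λ^8e^(−18.64λ), i.e. Gamma(9, 18.64).
Mode = (a−1)/b = 8/18.64 ≈ 0.429.

λ̂_MAP = 0.429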